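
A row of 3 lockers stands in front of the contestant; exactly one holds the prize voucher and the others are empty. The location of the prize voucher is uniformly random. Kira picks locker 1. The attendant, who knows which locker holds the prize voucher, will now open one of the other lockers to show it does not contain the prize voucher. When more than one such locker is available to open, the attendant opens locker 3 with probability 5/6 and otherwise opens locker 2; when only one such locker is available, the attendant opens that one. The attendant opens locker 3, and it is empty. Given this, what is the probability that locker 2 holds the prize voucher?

Consider each possible location of the prize voucher in turn.
If it is in locker 1 (prior 1/3): locker 3 is available, opened with probability 5/6; weight (1/3)·(5/6) = 5/18.
If it is in locker 2 (prior 1/3): only locker 3 is available, probability 1; weight (1/3)·1 = 1/3.
If it is in locker 3 (prior 1/3): the attendant opened locker 3, so this case is ruled out; weight (1/3)·0 = 0.
The weights sum to 11/18.
So P(the prize voucher in locker 2 | the attendant opened locker 3) = (1/3) / (11/18) = 6/11.

6/11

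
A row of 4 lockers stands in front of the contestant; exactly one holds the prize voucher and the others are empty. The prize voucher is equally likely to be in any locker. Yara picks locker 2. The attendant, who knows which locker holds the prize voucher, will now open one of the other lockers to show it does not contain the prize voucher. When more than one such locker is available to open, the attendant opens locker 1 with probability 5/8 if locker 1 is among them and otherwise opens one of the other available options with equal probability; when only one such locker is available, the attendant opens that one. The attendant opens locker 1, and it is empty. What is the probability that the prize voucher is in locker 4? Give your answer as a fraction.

Apply Bayes' rule, conditioning on where the prize voucher actually is.
If it is in locker 1 (prior 1/4): the attendant opened locker 1, so this case is ruled out; weight (1/4)·0 = 0.
If it is in any of lockers 2, 3, and 4 (prior 1/4 each): locker 1 is available, opened with probability 5/8; weight (1/4)·(5/8) = 5/32 each.
The weights sum to 15/32.
So P(the prize voucher in locker 4 | the attendant opened locker 1) = (5/32) / (15/32) = 1/3.

1/3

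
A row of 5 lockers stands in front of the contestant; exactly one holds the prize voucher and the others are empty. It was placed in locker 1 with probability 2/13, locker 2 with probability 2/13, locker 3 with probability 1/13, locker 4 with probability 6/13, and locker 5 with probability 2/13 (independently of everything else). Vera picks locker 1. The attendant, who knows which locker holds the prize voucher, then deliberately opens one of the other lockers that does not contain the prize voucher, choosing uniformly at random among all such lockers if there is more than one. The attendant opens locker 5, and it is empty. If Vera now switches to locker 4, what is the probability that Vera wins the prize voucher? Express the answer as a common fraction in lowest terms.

Condition on the true location of the prize voucher.
If it is in locker 1 (prior 2/13): the attendant has 4 equally likely choices, so probability 1/4; weight (2/13)·(1/4) = 1/26.
If it is in locker 2 (prior 2/13): the attendant has 3 equally likely choices, so probability 1/3; weight (2/13)·(1/3) = 2/39.
If it is in locker 3 (prior 1/13): the attendant has 3 equally likely choices, so probability 1/3; weight (1/13)·(1/3) = 1/39.
If it is in locker 4 (prior 6/13): the attendant has 3 equally likely choices, so probability 1/3; weight (6/13)·(1/3) = 2/13.
If it is in locker 5 (prior 2/13): the attendant opened locker 5, so this case is ruled out; weight (2/13)·0 = 0.
The weights sum to 7/26.
So P(the prize voucher in locker 4 | the attendant opened locker 5) = (2/13) / (7/26) = 4/7.

4/7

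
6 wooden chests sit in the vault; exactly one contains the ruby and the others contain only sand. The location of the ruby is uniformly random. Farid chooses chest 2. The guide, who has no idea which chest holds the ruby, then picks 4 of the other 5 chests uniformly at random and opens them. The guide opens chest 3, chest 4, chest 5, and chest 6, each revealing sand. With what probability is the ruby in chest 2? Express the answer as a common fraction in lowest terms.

Condition on the true location of the ruby.
If it is in either of chests 1 and 2 (prior 1/6 each): the guide picks exactly this set with probability 1/5 regardless, and none is the prize; weight (1/6)·(1/5) = 1/30 each.
If it is in any of chests 3, 4, 5, and 6 (prior 1/6 each): that chest was opened and seen not to hold the prize — ruled out; weight (1/6)·0 = 0 each.
The weights sum to 1/15.
So P(the ruby in chest 2 | the guide opened chest 3, chest 4, chest 5, and chest 6) = (1/30) / (1/15) = 1/2.

1/2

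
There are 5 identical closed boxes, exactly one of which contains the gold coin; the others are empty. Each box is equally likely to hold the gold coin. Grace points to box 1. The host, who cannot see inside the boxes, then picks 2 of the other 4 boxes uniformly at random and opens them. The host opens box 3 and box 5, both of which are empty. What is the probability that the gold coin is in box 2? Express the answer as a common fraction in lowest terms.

1/3

Because the host chose which boxes to open without knowing where the gold coin is, the choice is independent of the prize location. Learning that none of the 2 opened boxes holds the gold coin simply rules out those 2 locations and leaves the remaining 3 boxes still equally likely by symmetry.
So P(the gold coin in box 2) = 1/3.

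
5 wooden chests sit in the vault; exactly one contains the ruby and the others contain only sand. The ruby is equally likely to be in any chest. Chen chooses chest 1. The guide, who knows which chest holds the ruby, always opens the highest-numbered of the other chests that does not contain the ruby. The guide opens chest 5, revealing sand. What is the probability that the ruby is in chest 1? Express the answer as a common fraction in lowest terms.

Condition on the true location of the ruby.
If it is in any of chests 1, 2, 3, and 4 (prior 1/5 each): chest 5 is the highest-numbered option available, probability 1; weight (1/5)·1 = 1/5 each.
If it is in chest 5 (prior 1/5): the guide opened chest 5, so this case is ruled out; weight (1/5)·0 = 0.
The weights sum to 4/5.
So P(the ruby in chest 1 | the guide opened chest 5) = (1/5) / (4/5) = 1/4.

1/4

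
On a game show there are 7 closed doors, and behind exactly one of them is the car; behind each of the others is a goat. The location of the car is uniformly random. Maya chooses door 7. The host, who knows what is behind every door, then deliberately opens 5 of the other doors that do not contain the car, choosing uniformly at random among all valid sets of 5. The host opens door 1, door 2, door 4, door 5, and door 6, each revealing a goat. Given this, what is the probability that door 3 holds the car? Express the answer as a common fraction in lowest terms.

Condition on the true location of the car.
If it is behind any of doors 1, 2, 4, 5, and 6 (prior 1/7 each): that door was opened and seen not to hold the prize — ruled out; weight (1/7)·0 = 0 each.
If it is behind door 3 (prior 1/7): the host has no choice, probability 1; weight (1/7)·1 = 1/7.
If it is behind door 7 (prior 1/7): the host has 6 equally likely choices, so probability 1/6; weight (1/7)·(1/6) = 1/42.
The weights sum to 1/6.
So P(the car behind door 3 | the host opened door 1, door 2, door 4, door 5, and door 6) = (1/7) / (1/6) = 6/7.

6/7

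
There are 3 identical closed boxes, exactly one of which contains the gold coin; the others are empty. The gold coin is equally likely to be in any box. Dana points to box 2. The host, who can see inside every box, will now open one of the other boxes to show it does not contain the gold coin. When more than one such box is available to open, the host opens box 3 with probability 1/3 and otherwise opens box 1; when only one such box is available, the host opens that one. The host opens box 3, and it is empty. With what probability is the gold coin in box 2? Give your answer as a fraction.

Apply Bayes' rule, conditioning on where the gold coin actually is.
If it is in box 1 (prior 1/3): only box 3 is available, probability 1; weight (1/3)·1 = 1/3.
If it is in box 2 (prior 1/3): box 3 is available, opened with probability 1/3; weight (1/3)·(1/3) = 1/9.
If it is in box 3 (prior 1/3): the host opened box 3, so this case is ruled out; weight (1/3)·0 = 0.
The weights sum to 4/9.
So P(the gold coin in box 2 | the host opened box 3) = (1/9) / (4/9) = 1/4.

1/4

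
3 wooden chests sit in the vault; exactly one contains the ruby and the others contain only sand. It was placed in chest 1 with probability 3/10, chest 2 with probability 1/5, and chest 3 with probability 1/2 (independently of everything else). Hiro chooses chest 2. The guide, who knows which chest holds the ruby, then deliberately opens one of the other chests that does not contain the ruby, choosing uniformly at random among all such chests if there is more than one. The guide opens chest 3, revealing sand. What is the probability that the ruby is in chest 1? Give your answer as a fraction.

3/4

Consider each possible location of the ruby in turn.
If it is in chest 1 (prior 3/10): the guide has no choice, probability 1; weight (3/10)·1 = 3/10.
If it is in chest 2 (prior 1/5): the guide has 2 equally likely choices, so probability 1/2; weight (1/5)·(1/2) = 1/10.
If it is in chest 3 (prior 1/2): the guide opened chest 3, so this case is ruled out; weight (1/2)·0 = 0.
The weights sum to 2/5.
So P(the ruby in chest 1 | the guide opened chest 3) = (3/10) / (2/5) = 3/4.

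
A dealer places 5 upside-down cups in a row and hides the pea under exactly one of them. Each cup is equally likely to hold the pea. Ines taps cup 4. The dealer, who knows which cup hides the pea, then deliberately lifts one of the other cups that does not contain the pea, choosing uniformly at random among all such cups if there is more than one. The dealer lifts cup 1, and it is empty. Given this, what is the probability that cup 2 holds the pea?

Condition on the true location of the pea.
If it is under cup 1 (prior 1/5): the dealer opened cup 1, so this case is ruled out; weight (1/5)·0 = 0.
If it is under any of cups 2, 3, and 5 (prior 1/5 each): the dealer has 3 equally likely choices, so probability 1/3; weight (1/5)·(1/3) = 1/15 each.
If it is under cup 4 (prior 1/5): the dealer has 4 equally likely choices, so probability 1/4; weight (1/5)·(1/4) = 1/20.
The weights sum to 1/4.
So P(the pea under cup 2 | the dealer opened cup 1) = (1/15) / (1/4) = 4/15.

4/15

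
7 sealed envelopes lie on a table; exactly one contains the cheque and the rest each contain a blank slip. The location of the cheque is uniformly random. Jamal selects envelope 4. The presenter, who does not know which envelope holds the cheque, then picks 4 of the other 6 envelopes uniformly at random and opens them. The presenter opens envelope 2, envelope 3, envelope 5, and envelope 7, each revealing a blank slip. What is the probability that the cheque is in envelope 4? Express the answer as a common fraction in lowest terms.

Because the presenter chose which envelopes to open without knowing where the cheque is, the choice is independent of the prize location. Learning that none of the 4 opened envelopes holds the cheque simply rules out those 4 locations and leaves the remaining 3 envelopes still equally likely by symmetry.
So P(the cheque in envelope 4) = 1/3.

1/3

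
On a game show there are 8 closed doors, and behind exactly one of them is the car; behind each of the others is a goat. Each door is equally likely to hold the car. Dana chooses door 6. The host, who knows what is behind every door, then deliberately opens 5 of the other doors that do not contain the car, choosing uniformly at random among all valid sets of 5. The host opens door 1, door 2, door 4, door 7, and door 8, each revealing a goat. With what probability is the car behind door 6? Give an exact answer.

1/8

Consider each possible location of the car in turn.
If it is behind any of doors 1, 2, 4, 7, and 8 (prior 1/8 each): that door was opened and seen not to hold the prize — ruled out; weight (1/8)·0 = 0 each.
If it is behind either of doors 3 and 5 (prior 1/8 each): the host has 6 equally likely choices, so probability 1/6; weight (1/8)·(1/6) = 1/48 each.
If it is behind door 6 (prior 1/8): the host has 21 equally likely choices, so probability 1/21; weight (1/8)·(1/21) = 1/168.
The weights sum to 1/21.
So P(the car behind door 6 | the host opened door 1, door 2, door 4, door 7, and door 8) = (1/168) / (1/21) = 1/8.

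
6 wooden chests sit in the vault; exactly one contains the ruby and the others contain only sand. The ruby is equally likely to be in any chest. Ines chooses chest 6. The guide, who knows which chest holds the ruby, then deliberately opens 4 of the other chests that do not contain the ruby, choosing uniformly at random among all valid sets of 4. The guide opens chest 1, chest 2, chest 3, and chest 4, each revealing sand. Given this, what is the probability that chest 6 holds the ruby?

Apply Bayes' rule, conditioning on where the ruby actually is.
If it is in any of chests 1, 2, 3, and 4 (prior 1/6 each): that chest was opened and seen not to hold the prize — ruled out; weight (1/6)·0 = 0 each.
If it is in chest 5 (prior 1/6): the guide has no choice, probability 1; weight (1/6)·1 = 1/6.
If it is in chest 6 (prior 1/6): the guide has 5 equally likely choices, so probability 1/5; weight (1/6)·(1/5) = 1/30.
The weights sum to 1/5.
So P(the ruby in chest 6 | the guide opened chest 1, chest 2, chest 3, and chest 4) = (1/30) / (1/5) = 1/6.

1/6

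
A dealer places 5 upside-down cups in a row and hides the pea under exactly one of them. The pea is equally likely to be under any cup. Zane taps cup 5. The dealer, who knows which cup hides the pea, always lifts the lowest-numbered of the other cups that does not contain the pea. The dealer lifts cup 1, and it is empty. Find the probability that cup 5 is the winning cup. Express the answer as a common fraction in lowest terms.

1/4

Consider each possible location of the pea in turn.
If it is under cup 1 (prior 1/5): the dealer opened cup 1, so this case is ruled out; weight (1/5)·0 = 0.
If it is under any of cups 2, 3, 4, and 5 (prior 1/5 each): cup 1 is the lowest-numbered option available, probability 1; weight (1/5)·1 = 1/5 each.
The weights sum to 4/5.
So P(the pea under cup 5 | the dealer opened cup 1) = (1/5) / (4/5) = 1/4.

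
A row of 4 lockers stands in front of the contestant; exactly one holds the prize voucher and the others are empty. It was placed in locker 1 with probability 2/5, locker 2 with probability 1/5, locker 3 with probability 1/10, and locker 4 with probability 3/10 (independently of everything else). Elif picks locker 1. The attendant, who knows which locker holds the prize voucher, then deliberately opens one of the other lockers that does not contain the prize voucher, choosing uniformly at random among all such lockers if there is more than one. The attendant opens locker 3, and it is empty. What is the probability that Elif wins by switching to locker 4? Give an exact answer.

9/23

Apply Bayes' rule, conditioning on where the prize voucher actually is.
If it is in locker 1 (prior 2/5): the attendant has 3 equally likely choices, so probability 1/3; weight (2/5)·(1/3) = 2/15.
If it is in locker 2 (prior 1/5): the attendant has 2 equally likely choices, so probability 1/2; weight (1/5)·(1/2) = 1/10.
If it is in locker 3 (prior 1/10): the attendant opened locker 3, so this case is ruled out; weight (1/10)·0 = 0.
If it is in locker 4 (prior 3/10): the attendant has 2 equally likely choices, so probability 1/2; weight (3/10)·(1/2) = 3/20.
The weights sum to 23/60.
So P(the prize voucher in locker 4 | the attendant opened locker 3) = (3/20) / (23/60) = 9/23.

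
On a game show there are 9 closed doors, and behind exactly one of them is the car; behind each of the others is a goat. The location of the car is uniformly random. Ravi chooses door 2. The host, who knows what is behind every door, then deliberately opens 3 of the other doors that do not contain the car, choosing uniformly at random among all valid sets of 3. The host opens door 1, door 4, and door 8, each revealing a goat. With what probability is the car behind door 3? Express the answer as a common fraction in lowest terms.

Condition on the true location of the car.
If it is behind any of doors 1, 4, and 8 (prior 1/9 each): that door was opened and seen not to hold the prize — ruled out; weight (1/9)·0 = 0 each.
If it is behind door 2 (prior 1/9): the host has 56 equally likely choices, so probability 1/56; weight (1/9)·(1/56) = 1/504.
If it is behind any of doors 3, 5, 6, 7, and 9 (prior 1/9 each): the host has 35 equally likely choices, so probability 1/35; weight (1/9)·(1/35) = 1/315 each.
The weights sum to 1/56.
So P(the car behind door 3 | the host opened door 1, door 4, and door 8) = (1/315) / (1/56) = 8/45.

8/45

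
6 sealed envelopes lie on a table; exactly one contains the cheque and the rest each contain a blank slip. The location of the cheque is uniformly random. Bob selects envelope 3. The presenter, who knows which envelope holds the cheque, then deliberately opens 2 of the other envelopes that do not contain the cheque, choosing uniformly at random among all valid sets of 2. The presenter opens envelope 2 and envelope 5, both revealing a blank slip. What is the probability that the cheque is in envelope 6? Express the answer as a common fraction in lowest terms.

Condition on the true location of the cheque.
If it is in any of envelopes 1, 4, and 6 (prior 1/6 each): the presenter has 6 equally likely choices, so probability 1/6; weight (1/6)·(1/6) = 1/36 each.
If it is in either of envelopes 2 and 5 (prior 1/6 each): that envelope was opened and seen not to hold the prize — ruled out; weight (1/6)·0 = 0 each.
If it is in envelope 3 (prior 1/6): the presenter has 10 equally likely choices, so probability 1/10; weight (1/6)·(1/10) = 1/60.
The weights sum to 1/10.
So P(the cheque in envelope 6 | the presenter opened envelope 2 and envelope 5) = (1/36) / (1/10) = 5/18.

5/18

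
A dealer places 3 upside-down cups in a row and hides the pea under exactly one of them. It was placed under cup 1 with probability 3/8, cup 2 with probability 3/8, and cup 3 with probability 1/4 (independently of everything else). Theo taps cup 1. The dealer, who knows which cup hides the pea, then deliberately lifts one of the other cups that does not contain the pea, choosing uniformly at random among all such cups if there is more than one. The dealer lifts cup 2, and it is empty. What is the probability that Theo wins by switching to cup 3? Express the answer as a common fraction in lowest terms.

Consider each possible location of the pea in turn.
If it is under cup 1 (prior 3/8): the dealer has 2 equally likely choices, so probability 1/2; weight (3/8)·(1/2) = 3/16.
If it is under cup 2 (prior 3/8): the dealer opened cup 2, so this case is ruled out; weight (3/8)·0 = 0.
If it is under cup 3 (prior 1/4): the dealer has no choice, probability 1; weight (1/4)·1 = 1/4.
The weights sum to 7/16.
So P(the pea under cup 3 | the dealer opened cup 2) = (1/4) / (7/16) = 4/7.

4/7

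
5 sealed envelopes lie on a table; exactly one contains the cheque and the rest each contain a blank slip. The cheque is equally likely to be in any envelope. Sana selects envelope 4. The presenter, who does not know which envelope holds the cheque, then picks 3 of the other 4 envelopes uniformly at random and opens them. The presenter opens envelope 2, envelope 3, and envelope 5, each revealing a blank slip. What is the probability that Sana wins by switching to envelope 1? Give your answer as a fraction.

Because the presenter chose which envelopes to open without knowing where the cheque is, the choice is independent of the prize location. Learning that none of the 3 opened envelopes holds the cheque simply rules out those 3 locations and leaves the remaining 2 envelopes still equally likely by symmetry.
So P(the cheque in envelope 1) = 1/2.

1/2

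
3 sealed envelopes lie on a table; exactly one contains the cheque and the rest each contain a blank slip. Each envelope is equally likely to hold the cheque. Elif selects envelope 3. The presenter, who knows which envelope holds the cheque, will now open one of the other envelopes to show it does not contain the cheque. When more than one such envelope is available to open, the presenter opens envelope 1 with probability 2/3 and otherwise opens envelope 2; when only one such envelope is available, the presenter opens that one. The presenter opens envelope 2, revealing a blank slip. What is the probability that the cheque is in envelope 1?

3/4

Apply Bayes' rule, conditioning on where the cheque actually is.
If it is in envelope 1 (prior 1/3): only envelope 2 is available, probability 1; weight (1/3)·1 = 1/3.
If it is in envelope 2 (prior 1/3): the presenter opened envelope 2, so this case is ruled out; weight (1/3)·0 = 0.
If it is in envelope 3 (prior 1/3): envelope 1 is available but not opened, probability 1/3; weight (1/3)·(1/3) = 1/9.
The weights sum to 4/9.
So P(the cheque in envelope 1 | the presenter opened envelope 2) = (1/3) / (4/9) = 3/4.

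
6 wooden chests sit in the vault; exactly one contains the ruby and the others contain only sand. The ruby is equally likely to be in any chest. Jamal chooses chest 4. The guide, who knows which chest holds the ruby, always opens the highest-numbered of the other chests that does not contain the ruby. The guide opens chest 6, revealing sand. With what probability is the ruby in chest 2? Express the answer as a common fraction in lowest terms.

Consider each possible location of the ruby in turn.
If it is in any of chests 1, 2, 3, 4, and 5 (prior 1/6 each): chest 6 is the highest-numbered option available, probability 1; weight (1/6)·1 = 1/6 each.
If it is in chest 6 (prior 1/6): the guide opened chest 6, so this case is ruled out; weight (1/6)·0 = 0.
The weights sum to 5/6.
So P(the ruby in chest 2 | the guide opened chest 6) = (1/6) / (5/6) = 1/5.

1/5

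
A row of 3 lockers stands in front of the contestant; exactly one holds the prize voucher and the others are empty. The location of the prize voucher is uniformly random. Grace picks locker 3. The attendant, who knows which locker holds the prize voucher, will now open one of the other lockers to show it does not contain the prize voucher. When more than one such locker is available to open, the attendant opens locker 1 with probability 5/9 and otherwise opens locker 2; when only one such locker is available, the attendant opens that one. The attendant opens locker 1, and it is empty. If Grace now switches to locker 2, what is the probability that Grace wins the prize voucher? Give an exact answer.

9/14

Condition on the true location of the prize voucher.
If it is in locker 1 (prior 1/3): the attendant opened locker 1, so this case is ruled out; weight (1/3)·0 = 0.
If it is in locker 2 (prior 1/3): only locker 1 is available, probability 1; weight (1/3)·1 = 1/3.
If it is in locker 3 (prior 1/3): locker 1 is available, opened with probability 5/9; weight (1/3)·(5/9) = 5/27.
The weights sum to 14/27.
So P(the prize voucher in locker 2 | the attendant opened locker 1) = (1/3) / (14/27) = 9/14.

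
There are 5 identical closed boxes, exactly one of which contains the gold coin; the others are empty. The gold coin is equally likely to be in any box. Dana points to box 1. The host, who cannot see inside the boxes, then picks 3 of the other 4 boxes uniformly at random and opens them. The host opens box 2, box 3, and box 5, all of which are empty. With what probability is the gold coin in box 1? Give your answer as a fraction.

Because the host chose which boxes to open without knowing where the gold coin is, the choice is independent of the prize location. Learning that none of the 3 opened boxes holds the gold coin simply rules out those 3 locations and leaves the remaining 2 boxes still equally likely by symmetry.
So P(the gold coin in box 1) = 1/2.

1/2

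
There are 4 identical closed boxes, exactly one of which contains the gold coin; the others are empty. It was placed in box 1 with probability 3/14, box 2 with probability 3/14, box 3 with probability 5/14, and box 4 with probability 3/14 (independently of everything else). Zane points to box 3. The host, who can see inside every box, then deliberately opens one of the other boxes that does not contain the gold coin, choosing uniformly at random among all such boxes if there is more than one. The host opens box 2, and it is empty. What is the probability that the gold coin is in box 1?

Condition on the true location of the gold coin.
If it is in either of boxes 1 and 4 (prior 3/14 each): the host has 2 equally likely choices, so probability 1/2; weight (3/14)·(1/2) = 3/28 each.
If it is in box 2 (prior 3/14): the host opened box 2, so this case is ruled out; weight (3/14)·0 = 0.
If it is in box 3 (prior 5/14): the host has 3 equally likely choices, so probability 1/3; weight (5/14)·(1/3) = 5/42.
The weights sum to 1/3.
So P(the gold coin in box 1 | the host opened box 2) = (3/28) / (1/3) = 9/28.

9/28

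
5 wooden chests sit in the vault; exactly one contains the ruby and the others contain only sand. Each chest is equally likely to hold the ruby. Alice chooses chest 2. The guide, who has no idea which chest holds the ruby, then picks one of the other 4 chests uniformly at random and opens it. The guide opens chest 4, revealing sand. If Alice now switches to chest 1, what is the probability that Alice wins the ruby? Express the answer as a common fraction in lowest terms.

1/4

Because the guide chose which chest to open without knowing where the ruby is, the choice is independent of the prize location. Learning that chest 4 does not hold the ruby simply rules out that one location and leaves the remaining 4 chests still equally likely by symmetry.
So P(the ruby in chest 1) = 1/4.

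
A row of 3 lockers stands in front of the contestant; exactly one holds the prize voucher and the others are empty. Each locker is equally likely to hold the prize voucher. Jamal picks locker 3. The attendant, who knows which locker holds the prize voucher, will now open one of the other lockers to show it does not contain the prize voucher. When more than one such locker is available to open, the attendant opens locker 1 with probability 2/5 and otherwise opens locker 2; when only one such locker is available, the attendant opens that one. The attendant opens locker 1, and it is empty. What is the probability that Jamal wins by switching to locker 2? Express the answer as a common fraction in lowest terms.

5/7

Condition on the true location of the prize voucher.
If it is in locker 1 (prior 1/3): the attendant opened locker 1, so this case is ruled out; weight (1/3)·0 = 0.
If it is in locker 2 (prior 1/3): only locker 1 is available, probability 1; weight (1/3)·1 = 1/3.
If it is in locker 3 (prior 1/3): locker 1 is available, opened with probability 2/5; weight (1/3)·(2/5) = 2/15.
The weights sum to 7/15.
So P(the prize voucher in locker 2 | the attendant opened locker 1) = (1/3) / (7/15) = 5/7.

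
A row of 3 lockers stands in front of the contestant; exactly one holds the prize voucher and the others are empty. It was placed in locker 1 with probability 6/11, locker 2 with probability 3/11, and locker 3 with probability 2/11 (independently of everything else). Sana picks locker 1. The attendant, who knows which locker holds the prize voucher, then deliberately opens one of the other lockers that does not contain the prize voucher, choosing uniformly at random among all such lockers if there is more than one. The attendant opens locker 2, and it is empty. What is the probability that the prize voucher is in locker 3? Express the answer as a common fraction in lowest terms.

2/5

Consider each possible location of the prize voucher in turn.
If it is in locker 1 (prior 6/11): the attendant has 2 equally likely choices, so probability 1/2; weight (6/11)·(1/2) = 3/11.
If it is in locker 2 (prior 3/11): the attendant opened locker 2, so this case is ruled out; weight (3/11)·0 = 0.
If it is in locker 3 (prior 2/11): the attendant has no choice, probability 1; weight (2/11)·1 = 2/11.
The weights sum to 5/11.
So P(the prize voucher in locker 3 | the attendant opened locker 2) = (2/11) / (5/11) = 2/5.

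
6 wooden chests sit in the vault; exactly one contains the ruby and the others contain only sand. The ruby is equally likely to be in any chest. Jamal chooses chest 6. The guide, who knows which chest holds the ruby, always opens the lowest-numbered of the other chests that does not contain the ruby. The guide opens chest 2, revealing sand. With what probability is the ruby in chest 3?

0

Apply Bayes' rule, conditioning on where the ruby actually is.
If it is in chest 1 (prior 1/6): chest 2 is the lowest-numbered option available, probability 1; weight (1/6)·1 = 1/6.
If it is in chest 2 (prior 1/6): the guide opened chest 2, so this case is ruled out; weight (1/6)·0 = 0.
If it is in any of chests 3, 4, 5, and 6 (prior 1/6 each): the guide would have opened chest 1 instead, probability 0; weight (1/6)·0 = 0 each.
The weights sum to 1/6.
So P(the ruby in chest 3 | the guide opened chest 2) = 0 / (1/6) = 0.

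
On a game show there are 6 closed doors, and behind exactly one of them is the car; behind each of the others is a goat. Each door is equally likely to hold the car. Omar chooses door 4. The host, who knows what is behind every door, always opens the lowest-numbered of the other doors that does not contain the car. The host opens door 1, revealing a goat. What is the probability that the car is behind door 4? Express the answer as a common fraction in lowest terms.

Apply Bayes' rule, conditioning on where the car actually is.
If it is behind door 1 (prior 1/6): the host opened door 1, so this case is ruled out; weight (1/6)·0 = 0.
If it is behind any of doors 2, 3, 4, 5, and 6 (prior 1/6 each): door 1 is the lowest-numbered option available, probability 1; weight (1/6)·1 = 1/6 each.
The weights sum to 5/6.
So P(the car behind door 4 | the host opened door 1) = (1/6) / (5/6) = 1/5.

1/5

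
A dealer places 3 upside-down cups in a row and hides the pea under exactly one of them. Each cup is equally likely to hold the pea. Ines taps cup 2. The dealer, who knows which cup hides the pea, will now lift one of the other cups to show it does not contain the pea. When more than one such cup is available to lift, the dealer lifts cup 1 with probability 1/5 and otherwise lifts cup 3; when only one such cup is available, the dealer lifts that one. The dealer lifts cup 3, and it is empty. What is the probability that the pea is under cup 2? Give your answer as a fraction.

4/9

Condition on the true location of the pea.
If it is under cup 1 (prior 1/3): only cup 3 is available, probability 1; weight (1/3)·1 = 1/3.
If it is under cup 2 (prior 1/3): cup 1 is available but not opened, probability 4/5; weight (1/3)·(4/5) = 4/15.
If it is under cup 3 (prior 1/3): the dealer opened cup 3, so this case is ruled out; weight (1/3)·0 = 0.
The weights sum to 3/5.
So P(the pea under cup 2 | the dealer opened cup 3) = (4/15) / (3/5) = 4/9.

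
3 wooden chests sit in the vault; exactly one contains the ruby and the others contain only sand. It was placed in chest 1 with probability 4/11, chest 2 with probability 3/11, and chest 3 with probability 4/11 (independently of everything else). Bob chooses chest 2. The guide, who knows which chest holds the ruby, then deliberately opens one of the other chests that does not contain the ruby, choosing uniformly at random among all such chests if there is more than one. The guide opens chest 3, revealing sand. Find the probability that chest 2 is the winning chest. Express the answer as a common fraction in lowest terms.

Apply Bayes' rule, conditioning on where the ruby actually is.
If it is in chest 1 (prior 4/11): the guide has no choice, probability 1; weight (4/11)·1 = 4/11.
If it is in chest 2 (prior 3/11): the guide has 2 equally likely choices, so probability 1/2; weight (3/11)·(1/2) = 3/22.
If it is in chest 3 (prior 4/11): the guide opened chest 3, so this case is ruled out; weight (4/11)·0 = 0.
The weights sum to 1/2.
So P(the ruby in chest 2 | the guide opened chest 3) = (3/22) / (1/2) = 3/11.

3/11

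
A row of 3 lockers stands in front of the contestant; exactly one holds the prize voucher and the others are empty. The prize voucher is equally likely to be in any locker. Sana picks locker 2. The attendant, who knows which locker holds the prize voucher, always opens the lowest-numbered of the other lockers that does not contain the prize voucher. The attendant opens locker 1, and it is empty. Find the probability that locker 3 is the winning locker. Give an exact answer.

Condition on the true location of the prize voucher.
If it is in locker 1 (prior 1/3): the attendant opened locker 1, so this case is ruled out; weight (1/3)·0 = 0.
If it is in either of lockers 2 and 3 (prior 1/3 each): locker 1 is the lowest-numbered option available, probability 1; weight (1/3)·1 = 1/3 each.
The weights sum to 2/3.
So P(the prize voucher in locker 3 | the attendant opened locker 1) = (1/3) / (2/3) = 1/2.

1/2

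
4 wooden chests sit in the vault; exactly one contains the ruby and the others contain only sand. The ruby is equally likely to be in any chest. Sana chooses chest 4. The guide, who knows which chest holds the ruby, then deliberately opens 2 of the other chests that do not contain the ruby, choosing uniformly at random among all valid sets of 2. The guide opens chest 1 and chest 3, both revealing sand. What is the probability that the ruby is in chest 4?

1/4

Condition on the true location of the ruby.
If it is in either of chests 1 and 3 (prior 1/4 each): that chest was opened and seen not to hold the prize — ruled out; weight (1/4)·0 = 0 each.
If it is in chest 2 (prior 1/4): the guide has no choice, probability 1; weight (1/4)·1 = 1/4.
If it is in chest 4 (prior 1/4): the guide has 3 equally likely choices, so probability 1/3; weight (1/4)·(1/3) = 1/12.
The weights sum to 1/3.
So P(the ruby in chest 4 | the guide opened chest 1 and chest 3) = (1/12) / (1/3) = 1/4.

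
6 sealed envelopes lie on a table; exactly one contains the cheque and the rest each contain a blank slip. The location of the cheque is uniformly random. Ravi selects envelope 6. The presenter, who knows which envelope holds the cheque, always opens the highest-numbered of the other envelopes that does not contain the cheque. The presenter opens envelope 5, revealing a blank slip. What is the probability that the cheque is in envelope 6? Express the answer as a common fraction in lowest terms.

Condition on the true location of the cheque.
If it is in any of envelopes 1, 2, 3, 4, and 6 (prior 1/6 each): envelope 5 is the highest-numbered option available, probability 1; weight (1/6)·1 = 1/6 each.
If it is in envelope 5 (prior 1/6): the presenter opened envelope 5, so this case is ruled out; weight (1/6)·0 = 0.
The weights sum to 5/6.
So P(the cheque in envelope 6 | the presenter opened envelope 5) = (1/6) / (5/6) = 1/5.

1/5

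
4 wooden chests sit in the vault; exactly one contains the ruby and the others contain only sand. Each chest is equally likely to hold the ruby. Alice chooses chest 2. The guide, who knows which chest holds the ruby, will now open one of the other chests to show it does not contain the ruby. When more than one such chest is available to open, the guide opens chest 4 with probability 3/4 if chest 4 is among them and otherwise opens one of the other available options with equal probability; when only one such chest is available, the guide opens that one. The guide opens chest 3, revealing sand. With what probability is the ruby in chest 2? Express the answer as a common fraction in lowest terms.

Apply Bayes' rule, conditioning on where the ruby actually is.
If it is in chest 1 (prior 1/4): chest 4 is available but not opened, probability 1/4; weight (1/4)·(1/4) = 1/16.
If it is in chest 2 (prior 1/4): chest 4 is available but not opened; chest 3 gets probability (1 − 3/4)/2 = 1/8; weight (1/4)·(1/8) = 1/32.
If it is in chest 3 (prior 1/4): the guide opened chest 3, so this case is ruled out; weight (1/4)·0 = 0.
If it is in chest 4 (prior 1/4): chest 4 holds the prize so is unavailable; the guide chooses uniformly among the 2 others, probability 1/2; weight (1/4)·(1/2) = 1/8.
The weights sum to 7/32.
So P(the ruby in chest 2 | the guide opened chest 3) = (1/32) / (7/32) = 1/7.

1/7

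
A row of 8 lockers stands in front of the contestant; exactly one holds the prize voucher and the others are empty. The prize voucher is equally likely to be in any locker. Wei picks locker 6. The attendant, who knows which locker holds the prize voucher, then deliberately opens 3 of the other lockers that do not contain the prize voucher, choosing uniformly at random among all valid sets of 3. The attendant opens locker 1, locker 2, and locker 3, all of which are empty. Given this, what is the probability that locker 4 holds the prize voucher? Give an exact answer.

Condition on the true location of the prize voucher.
If it is in any of lockers 1, 2, and 3 (prior 1/8 each): that locker was opened and seen not to hold the prize — ruled out; weight (1/8)·0 = 0 each.
If it is in any of lockers 4, 5, 7, and 8 (prior 1/8 each): the attendant has 20 equally likely choices, so probability 1/20; weight (1/8)·(1/20) = 1/160 each.
If it is in locker 6 (prior 1/8): the attendant has 35 equally likely choices, so probability 1/35; weight (1/8)·(1/35) = 1/280.
The weights sum to 1/35.
So P(the prize voucher in locker 4 | the attendant opened locker 1, locker 2, and locker 3) = (1/160) / (1/35) = 7/32.

7/32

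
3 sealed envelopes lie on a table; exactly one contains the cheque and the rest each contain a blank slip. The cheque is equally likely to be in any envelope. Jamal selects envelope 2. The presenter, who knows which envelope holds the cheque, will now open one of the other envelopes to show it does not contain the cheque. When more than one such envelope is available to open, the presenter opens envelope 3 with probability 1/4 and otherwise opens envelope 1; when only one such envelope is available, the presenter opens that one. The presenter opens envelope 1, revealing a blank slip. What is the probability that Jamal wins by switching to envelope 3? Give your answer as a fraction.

Condition on the true location of the cheque.
If it is in envelope 1 (prior 1/3): the presenter opened envelope 1, so this case is ruled out; weight (1/3)·0 = 0.
If it is in envelope 2 (prior 1/3): envelope 3 is available but not opened, probability 3/4; weight (1/3)·(3/4) = 1/4.
If it is in envelope 3 (prior 1/3): only envelope 1 is available, probability 1; weight (1/3)·1 = 1/3.
The weights sum to 7/12.
So P(the cheque in envelope 3 | the presenter opened envelope 1) = (1/3) / (7/12) = 4/7.

4/7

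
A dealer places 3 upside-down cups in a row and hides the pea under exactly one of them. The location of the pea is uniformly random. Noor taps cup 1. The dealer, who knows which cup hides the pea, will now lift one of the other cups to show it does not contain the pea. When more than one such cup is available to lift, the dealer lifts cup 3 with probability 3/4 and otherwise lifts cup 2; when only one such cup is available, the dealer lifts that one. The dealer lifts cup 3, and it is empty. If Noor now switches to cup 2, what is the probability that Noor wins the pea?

4/7

Consider each possible location of the pea in turn.
If it is under cup 1 (prior 1/3): cup 3 is available, opened with probability 3/4; weight (1/3)·(3/4) = 1/4.
If it is under cup 2 (prior 1/3): only cup 3 is available, probability 1; weight (1/3)·1 = 1/3.
If it is under cup 3 (prior 1/3): the dealer opened cup 3, so this case is ruled out; weight (1/3)·0 = 0.
The weights sum to 7/12.
So P(the pea under cup 2 | the dealer opened cup 3) = (1/3) / (7/12) = 4/7.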